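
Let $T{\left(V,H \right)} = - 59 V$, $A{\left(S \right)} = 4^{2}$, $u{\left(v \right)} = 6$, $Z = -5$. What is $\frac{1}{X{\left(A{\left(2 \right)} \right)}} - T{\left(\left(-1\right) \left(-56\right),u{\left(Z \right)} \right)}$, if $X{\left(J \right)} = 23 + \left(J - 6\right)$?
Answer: $\frac{109033}{33} \approx 3304.0$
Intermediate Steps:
$A{\left(S \right)} = 16$
$X{\left(J \right)} = 17 + J$ ($X{\left(J \right)} = 23 + \left(J - 6\right) = 23 + \left(-6 + J\right) = 17 + J$)
$\frac{1}{X{\left(A{\left(2 \right)} \right)}} - T{\left(\left(-1\right) \left(-56\right),u{\left(Z \right)} \right)} = \frac{1}{17 + 16} - - 59 \left(\left(-1\right) \left(-56\right)\right) = \frac{1}{33} - \left(-59\right) 56 = \frac{1}{33} - -3304 = \frac{1}{33} + 3304 = \frac{109033}{33}$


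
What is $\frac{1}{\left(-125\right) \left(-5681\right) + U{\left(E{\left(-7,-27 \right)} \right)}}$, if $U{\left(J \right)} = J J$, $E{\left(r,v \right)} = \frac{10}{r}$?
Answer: $\frac{49}{34796225} \approx 1.4082 \cdot 10^{-6}$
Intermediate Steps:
$U{\left(J \right)} = J^{2}$
$\frac{1}{\left(-125\right) \left(-5681\right) + U{\left(E{\left(-7,-27 \right)} \right)}} = \frac{1}{\left(-125\right) \left(-5681\right) + \left(\frac{10}{-7}\right)^{2}} = \frac{1}{710125 + \left(10 \left(- \frac{1}{7}\right)\right)^{2}} = \frac{1}{710125 + \left(- \frac{10}{7}\right)^{2}} = \frac{1}{710125 + \frac{100}{49}} = \frac{1}{\frac{34796225}{49}} = \frac{49}{34796225}$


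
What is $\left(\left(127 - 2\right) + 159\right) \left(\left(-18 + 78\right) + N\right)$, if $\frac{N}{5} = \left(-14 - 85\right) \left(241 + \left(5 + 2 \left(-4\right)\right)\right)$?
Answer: $-33441000$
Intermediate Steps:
$N = -117810$ ($N = 5 \left(-14 - 85\right) \left(241 + \left(5 + 2 \left(-4\right)\right)\right) = 5 \left(- 99 \left(241 + \left(5 - 8\right)\right)\right) = 5 \left(- 99 \left(241 - 3\right)\right) = 5 \left(\left(-99\right) 238\right) = 5 \left(-23562\right) = -117810$)
$\left(\left(127 - 2\right) + 159\right) \left(\left(-18 + 78\right) + N\right) = \left(\left(127 - 2\right) + 159\right) \left(\left(-18 + 78\right) - 117810\right) = \left(\left(127 - 2\right) + 159\right) \left(60 - 117810\right) = \left(125 + 159\right) \left(-117750\right) = 284 \left(-117750\right) = -33441000$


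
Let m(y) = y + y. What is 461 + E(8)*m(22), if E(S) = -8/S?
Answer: 417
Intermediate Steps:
m(y) = 2*y
461 + E(8)*m(22) = 461 + (-8/8)*(2*22) = 461 - 8*1/8*44 = 461 - 1*44 = 461 - 44 = 417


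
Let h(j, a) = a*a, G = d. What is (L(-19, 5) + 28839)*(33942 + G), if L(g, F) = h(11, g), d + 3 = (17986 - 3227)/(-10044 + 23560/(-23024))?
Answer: 28648693996109200/28909577 ≈ 9.9098e+8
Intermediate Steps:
d = -129205133/28909577 (d = -3 + (17986 - 3227)/(-10044 + 23560/(-23024)) = -3 + 14759/(-10044 + 23560*(-1/23024)) = -3 + 14759/(-10044 - 2945/2878) = -3 + 14759/(-28909577/2878) = -3 + 14759*(-2878/28909577) = -3 - 42476402/28909577 = -129205133/28909577 ≈ -4.4693)
G = -129205133/28909577 ≈ -4.4693
h(j, a) = a**2
L(g, F) = g**2
(L(-19, 5) + 28839)*(33942 + G) = ((-19)**2 + 28839)*(33942 - 129205133/28909577) = (361 + 28839)*(981119657401/28909577) = 29200*(981119657401/28909577) = 28648693996109200/28909577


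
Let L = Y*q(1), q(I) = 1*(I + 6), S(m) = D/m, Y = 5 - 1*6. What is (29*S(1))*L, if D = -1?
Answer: 203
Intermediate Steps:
Y = -1 (Y = 5 - 6 = -1)
S(m) = -1/m
q(I) = 6 + I (q(I) = 1*(6 + I) = 6 + I)
L = -7 (L = -(6 + 1) = -1*7 = -7)
(29*S(1))*L = (29*(-1/1))*(-7) = (29*(-1*1))*(-7) = (29*(-1))*(-7) = -29*(-7) = 203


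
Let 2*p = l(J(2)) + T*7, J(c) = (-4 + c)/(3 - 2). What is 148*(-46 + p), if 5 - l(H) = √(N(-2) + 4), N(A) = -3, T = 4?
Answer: -4440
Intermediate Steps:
J(c) = -4 + c (J(c) = (-4 + c)/1 = (-4 + c)*1 = -4 + c)
l(H) = 4 (l(H) = 5 - √(-3 + 4) = 5 - √1 = 5 - 1*1 = 5 - 1 = 4)
p = 16 (p = (4 + 4*7)/2 = (4 + 28)/2 = (½)*32 = 16)
148*(-46 + p) = 148*(-46 + 16) = 148*(-30) = -4440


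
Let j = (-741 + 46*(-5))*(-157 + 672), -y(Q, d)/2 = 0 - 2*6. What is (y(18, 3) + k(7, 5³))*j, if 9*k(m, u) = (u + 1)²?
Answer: -894116220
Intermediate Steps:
y(Q, d) = 24 (y(Q, d) = -2*(0 - 2*6) = -2*(0 - 12) = -2*(-12) = 24)
j = -500065 (j = (-741 - 230)*515 = -971*515 = -500065)
k(m, u) = (1 + u)²/9 (k(m, u) = (u + 1)²/9 = (1 + u)²/9)
(y(18, 3) + k(7, 5³))*j = (24 + (1 + 5³)²/9)*(-500065) = (24 + (1 + 125)²/9)*(-500065) = (24 + (⅑)*126²)*(-500065) = (24 + (⅑)*15876)*(-500065) = (24 + 1764)*(-500065) = 1788*(-500065) = -894116220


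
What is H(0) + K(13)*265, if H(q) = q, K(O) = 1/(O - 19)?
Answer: -265/6 ≈ -44.167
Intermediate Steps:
K(O) = 1/(-19 + O)
H(0) + K(13)*265 = 0 + 265/(-19 + 13) = 0 + 265/(-6) = 0 - ⅙*265 = 0 - 265/6 = -265/6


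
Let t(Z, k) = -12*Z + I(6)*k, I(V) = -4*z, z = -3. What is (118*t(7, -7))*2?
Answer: -39648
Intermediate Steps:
I(V) = 12 (I(V) = -4*(-3) = 12)
t(Z, k) = -12*Z + 12*k
(118*t(7, -7))*2 = (118*(-12*7 + 12*(-7)))*2 = (118*(-84 - 84))*2 = (118*(-168))*2 = -19824*2 = -39648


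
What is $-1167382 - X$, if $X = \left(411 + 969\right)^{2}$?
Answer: $-3071782$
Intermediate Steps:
$X = 1904400$ ($X = 1380^{2} = 1904400$)
$-1167382 - X = -1167382 - 1904400 = -3071782$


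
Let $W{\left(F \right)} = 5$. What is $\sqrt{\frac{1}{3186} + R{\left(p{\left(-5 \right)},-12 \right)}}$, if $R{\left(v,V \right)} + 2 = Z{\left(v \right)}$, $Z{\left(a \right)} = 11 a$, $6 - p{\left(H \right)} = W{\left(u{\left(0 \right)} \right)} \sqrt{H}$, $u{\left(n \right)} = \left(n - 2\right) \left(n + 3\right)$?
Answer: $\frac{\sqrt{72182370 - 62031420 i \sqrt{5}}}{1062} \approx 10.066 - 6.109 i$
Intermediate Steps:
$u{\left(n \right)} = \left(-2 + n\right) \left(3 + n\right)$
$p{\left(H \right)} = 6 - 5 \sqrt{H}$
$R{\left(v,V \right)} = -2 + 11 v$
$\sqrt{\frac{1}{3186} + R{\left(p{\left(-5 \right)},-12 \right)}} = \sqrt{\frac{1}{3186} - \left(2 - 11 \left(6 - 5 \sqrt{-5}\right)\right)} = \sqrt{\frac{1}{3186} - \left(2 - 11 \left(6 - 5 i \sqrt{5}\right)\right)} = \sqrt{\frac{1}{3186} + \left(-2 + \left(66 - 55 i \sqrt{5}\right)\right)} = \sqrt{\frac{1}{3186} + \left(64 - 55 i \sqrt{5}\right)} = \sqrt{\frac{203905}{3186} - 55 i \sqrt{5}}$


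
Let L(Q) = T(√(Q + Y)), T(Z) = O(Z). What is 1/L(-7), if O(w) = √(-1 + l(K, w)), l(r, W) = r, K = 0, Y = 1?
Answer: -I ≈ -1.0*I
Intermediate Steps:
O(w) = I (O(w) = √(-1 + 0) = √(-1) = I)
T(Z) = I
L(Q) = I
1/L(-7) = 1/I = -I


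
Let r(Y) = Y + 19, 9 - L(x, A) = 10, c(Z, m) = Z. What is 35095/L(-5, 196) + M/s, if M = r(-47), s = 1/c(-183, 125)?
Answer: -29971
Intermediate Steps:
L(x, A) = -1 (L(x, A) = 9 - 1*10 = 9 - 10 = -1)
s = -1/183 (s = 1/(-183) = -1/183 ≈ -0.0054645)
r(Y) = 19 + Y
M = -28 (M = 19 - 47 = -28)
35095/L(-5, 196) + M/s = 35095/(-1) - 28/(-1/183) = 35095*(-1) - 28*(-183) = -35095 + 5124 = -29971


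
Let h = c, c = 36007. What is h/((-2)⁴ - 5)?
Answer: 36007/11 ≈ 3273.4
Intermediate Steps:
h = 36007
h/((-2)⁴ - 5) = 36007/((-2)⁴ - 5) = 36007/(16 - 5) = 36007/11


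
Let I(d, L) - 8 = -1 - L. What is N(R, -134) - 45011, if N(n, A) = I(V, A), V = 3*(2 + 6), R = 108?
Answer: -44870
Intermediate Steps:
V = 24 (V = 3*8 = 24)
I(d, L) = 7 - L (I(d, L) = 8 + (-1 - L) = 7 - L)
N(n, A) = 7 - A
N(R, -134) - 45011 = (7 - 1*(-134)) - 45011 = (7 + 134) - 45011 = 141 - 45011 = -44870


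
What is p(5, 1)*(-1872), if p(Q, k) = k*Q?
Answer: -9360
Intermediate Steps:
p(Q, k) = Q*k
p(5, 1)*(-1872) = (5*1)*(-1872) = 5*(-1872) = -9360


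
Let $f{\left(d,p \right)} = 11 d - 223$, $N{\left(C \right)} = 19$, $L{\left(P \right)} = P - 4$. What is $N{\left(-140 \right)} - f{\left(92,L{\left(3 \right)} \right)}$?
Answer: $-770$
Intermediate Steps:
$L{\left(P \right)} = -4 + P$ ($L{\left(P \right)} = P - 4 = -4 + P$)
$f{\left(d,p \right)} = -223 + 11 d$
$N{\left(-140 \right)} - f{\left(92,L{\left(3 \right)} \right)} = 19 - \left(-223 + 11 \cdot 92\right) = 19 - \left(-223 + 1012\right) = 19 - 789 = -770$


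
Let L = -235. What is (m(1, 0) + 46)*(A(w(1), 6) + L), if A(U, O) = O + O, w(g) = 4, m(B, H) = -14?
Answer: -7136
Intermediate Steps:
A(U, O) = 2*O
(m(1, 0) + 46)*(A(w(1), 6) + L) = (-14 + 46)*(2*6 - 235) = 32*(12 - 235) = 32*(-223) = -7136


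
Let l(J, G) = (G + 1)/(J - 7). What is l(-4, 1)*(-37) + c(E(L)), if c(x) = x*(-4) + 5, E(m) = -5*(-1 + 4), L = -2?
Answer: 789/11 ≈ 71.727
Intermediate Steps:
l(J, G) = (1 + G)/(-7 + J)
E(m) = -15 (E(m) = -5*3 = -15)
c(x) = 5 - 4*x (c(x) = -4*x + 5 = 5 - 4*x)
l(-4, 1)*(-37) + c(E(L)) = ((1 + 1)/(-7 - 4))*(-37) + (5 - 4*(-15)) = (2/(-11))*(-37) + (5 + 60) = -1/11*2*(-37) + 65 = -2/11*(-37) + 65 = 74/11 + 65 = 789/11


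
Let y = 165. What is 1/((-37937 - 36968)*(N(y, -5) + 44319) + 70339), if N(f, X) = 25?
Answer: -1/3321516981 ≈ -3.0107e-10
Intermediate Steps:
1/((-37937 - 36968)*(N(y, -5) + 44319) + 70339) = 1/((-37937 - 36968)*(25 + 44319) + 70339) = 1/(-74905*44344 + 70339) = 1/(-3321587320 + 70339) = 1/(-3321516981) = -1/3321516981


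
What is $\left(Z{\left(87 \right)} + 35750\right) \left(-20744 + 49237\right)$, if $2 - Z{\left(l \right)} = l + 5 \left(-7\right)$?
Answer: $1017200100$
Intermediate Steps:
$Z{\left(l \right)} = 37 - l$ ($Z{\left(l \right)} = 2 - \left(l + 5 \left(-7\right)\right) = 2 - \left(l - 35\right) = 2 - \left(-35 + l\right) = 37 - l$)
$\left(Z{\left(87 \right)} + 35750\right) \left(-20744 + 49237\right) = \left(\left(37 - 87\right) + 35750\right) \left(-20744 + 49237\right) = \left(\left(37 - 87\right) + 35750\right) 28493 = \left(-50 + 35750\right) 28493 = 35700 \cdot 28493 = 1017200100$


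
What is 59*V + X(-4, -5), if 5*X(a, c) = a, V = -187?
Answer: -55169/5 ≈ -11034.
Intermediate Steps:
X(a, c) = a/5
59*V + X(-4, -5) = 59*(-187) + (1/5)*(-4) = -11033 - 4/5 = -55169/5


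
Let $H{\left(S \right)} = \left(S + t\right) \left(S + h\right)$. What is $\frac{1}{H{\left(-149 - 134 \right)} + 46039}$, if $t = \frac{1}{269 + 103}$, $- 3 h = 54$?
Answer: $\frac{372}{48814283} \approx 7.6207 \cdot 10^{-6}$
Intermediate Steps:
$h = -18$ ($h = \left(- \frac{1}{3}\right) 54 = -18$)
$t = \frac{1}{372} \approx 0.0026882$
$H{\left(S \right)} = \left(-18 + S\right) \left(\frac{1}{372} + S\right)$ ($H{\left(S \right)} = \left(S + \frac{1}{372}\right) \left(S - 18\right) = \left(\frac{1}{372} + S\right) \left(-18 + S\right) = \left(-18 + S\right) \left(\frac{1}{372} + S\right)$)
$\frac{1}{H{\left(-149 - 134 \right)} + 46039} = \frac{1}{\left(- \frac{3}{62} + \left(-149 - 134\right)^{2} - \frac{6695 \left(-149 - 134\right)}{372}\right) + 46039} = \frac{1}{\left(- \frac{3}{62} + \left(-283\right)^{2} - - \frac{1894685}{372}\right) + 46039} = \frac{1}{\left(- \frac{3}{62} + 80089 + \frac{1894685}{372}\right) + 46039} = \frac{1}{\frac{31687775}{372} + 46039} = \frac{1}{\frac{48814283}{372}} = \frac{372}{48814283}$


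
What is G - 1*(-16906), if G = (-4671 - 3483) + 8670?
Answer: 17422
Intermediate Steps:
G = 516 (G = -8154 + 8670 = 516)
G - 1*(-16906) = 516 - 1*(-16906) = 516 + 16906 = 17422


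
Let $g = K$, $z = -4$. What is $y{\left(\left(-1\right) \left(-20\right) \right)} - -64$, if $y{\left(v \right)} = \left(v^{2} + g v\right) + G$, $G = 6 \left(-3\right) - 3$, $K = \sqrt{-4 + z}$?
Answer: $443 + 40 i \sqrt{2} \approx 443.0 + 56.569 i$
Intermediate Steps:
$K = 2 i \sqrt{2}$ ($K = \sqrt{-4 - 4} = \sqrt{-8} = 2 i \sqrt{2} \approx 2.8284 i$)
$g = 2 i \sqrt{2} \approx 2.8284 i$
$G = -21$ ($G = -18 - 3 = -21$)
$y{\left(v \right)} = -21 + v^{2} + 2 i v \sqrt{2}$ ($y{\left(v \right)} = \left(v^{2} + 2 i \sqrt{2} v\right) - 21 = \left(v^{2} + 2 i v \sqrt{2}\right) - 21 = -21 + v^{2} + 2 i v \sqrt{2}$)
$y{\left(\left(-1\right) \left(-20\right) \right)} - -64 = \left(-21 + \left(\left(-1\right) \left(-20\right)\right)^{2} + 2 i \left(\left(-1\right) \left(-20\right)\right) \sqrt{2}\right) - -64 = \left(-21 + 20^{2} + 2 i 20 \sqrt{2}\right) + 64 = \left(-21 + 400 + 40 i \sqrt{2}\right) + 64 = \left(379 + 40 i \sqrt{2}\right) + 64 = 443 + 40 i \sqrt{2}$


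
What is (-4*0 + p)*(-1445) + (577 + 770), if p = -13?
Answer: 20132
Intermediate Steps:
(-4*0 + p)*(-1445) + (577 + 770) = (-4*0 - 13)*(-1445) + (577 + 770) = (0 - 13)*(-1445) + 1347 = -13*(-1445) + 1347 = 18785 + 1347 = 20132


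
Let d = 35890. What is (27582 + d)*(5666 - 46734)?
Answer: -2606668096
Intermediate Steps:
(27582 + d)*(5666 - 46734) = (27582 + 35890)*(5666 - 46734) = 63472*(-41068) = -2606668096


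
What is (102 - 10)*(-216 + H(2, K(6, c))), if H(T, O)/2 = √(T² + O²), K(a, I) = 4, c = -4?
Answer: -19872 + 368*√5 ≈ -19049.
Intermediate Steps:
H(T, O) = 2*√(O² + T²) (H(T, O) = 2*√(T² + O²) = 2*√(O² + T²))
(102 - 10)*(-216 + H(2, K(6, c))) = (102 - 10)*(-216 + 2*√(4² + 2²)) = 92*(-216 + 2*√(16 + 4)) = 92*(-216 + 2*√20) = 92*(-216 + 2*(2*√5)) = 92*(-216 + 4*√5) = -19872 + 368*√5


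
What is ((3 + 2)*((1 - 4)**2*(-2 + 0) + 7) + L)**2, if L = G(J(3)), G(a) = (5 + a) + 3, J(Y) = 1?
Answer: 2116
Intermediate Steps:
G(a) = 8 + a
L = 9 (L = 8 + 1 = 9)
((3 + 2)*((1 - 4)**2*(-2 + 0) + 7) + L)**2 = ((3 + 2)*((1 - 4)**2*(-2 + 0) + 7) + 9)**2 = (5*((-3)**2*(-2) + 7) + 9)**2 = (5*(9*(-2) + 7) + 9)**2 = (5*(-18 + 7) + 9)**2 = (5*(-11) + 9)**2 = (-55 + 9)**2 = (-46)**2 = 2116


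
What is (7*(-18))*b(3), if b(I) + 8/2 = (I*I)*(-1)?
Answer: 1638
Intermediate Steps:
b(I) = -4 - I² (b(I) = -4 + (I*I)*(-1) = -4 + I²*(-1) = -4 - I²)
(7*(-18))*b(3) = (7*(-18))*(-4 - 1*3²) = -126*(-4 - 1*9) = -126*(-4 - 9) = -126*(-13) = 1638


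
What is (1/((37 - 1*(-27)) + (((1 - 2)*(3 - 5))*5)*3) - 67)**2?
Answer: 39652209/8836 ≈ 4487.6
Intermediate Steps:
(1/((37 - 1*(-27)) + (((1 - 2)*(3 - 5))*5)*3) - 67)**2 = (1/((37 + 27) + (-1*(-2)*5)*3) - 67)**2 = (1/(64 + (2*5)*3) - 67)**2 = (1/(64 + 10*3) - 67)**2 = (1/(64 + 30) - 67)**2 = (1/94 - 67)**2 = (-6297/94)**2 = 39652209/8836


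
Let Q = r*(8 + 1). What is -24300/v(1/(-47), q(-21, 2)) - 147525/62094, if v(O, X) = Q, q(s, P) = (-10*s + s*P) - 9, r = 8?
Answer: -3517375/10349 ≈ -339.88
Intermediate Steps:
q(s, P) = -9 - 10*s + P*s (q(s, P) = (-10*s + P*s) - 9 = -9 - 10*s + P*s)
Q = 72 (Q = 8*(8 + 1) = 8*9 = 72)
v(O, X) = 72
-24300/v(1/(-47), q(-21, 2)) - 147525/62094 = -24300/72 - 147525/62094 = -24300*1/72 - 147525*1/62094 = -675/2 - 49175/20698 = -3517375/10349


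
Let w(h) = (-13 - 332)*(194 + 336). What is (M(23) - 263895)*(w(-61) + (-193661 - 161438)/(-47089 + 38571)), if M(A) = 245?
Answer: 205272775321825/4259 ≈ 4.8197e+10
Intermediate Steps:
w(h) = -182850 (w(h) = -345*530 = -182850)
(M(23) - 263895)*(w(-61) + (-193661 - 161438)/(-47089 + 38571)) = (245 - 263895)*(-182850 + (-193661 - 161438)/(-47089 + 38571)) = -263650*(-182850 - 355099/(-8518)) = -263650*(-182850 - 355099*(-1/8518)) = -263650*(-182850 + 355099/8518) = -263650*(-1557161201/8518) = 205272775321825/4259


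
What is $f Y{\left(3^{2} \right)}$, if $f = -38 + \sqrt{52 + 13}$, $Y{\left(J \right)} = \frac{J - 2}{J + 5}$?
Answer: $-19 + \frac{\sqrt{65}}{2} \approx -14.969$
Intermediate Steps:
$Y{\left(J \right)} = \frac{-2 + J}{5 + J}$
$f = -38 + \sqrt{65} \approx -29.938$
$f Y{\left(3^{2} \right)} = \left(-38 + \sqrt{65}\right) \frac{-2 + 3^{2}}{5 + 3^{2}} = \left(-38 + \sqrt{65}\right) \frac{-2 + 9}{5 + 9} = \left(-38 + \sqrt{65}\right) \frac{1}{14} \cdot 7 = \left(-38 + \sqrt{65}\right) \frac{1}{2} = -19 + \frac{\sqrt{65}}{2}$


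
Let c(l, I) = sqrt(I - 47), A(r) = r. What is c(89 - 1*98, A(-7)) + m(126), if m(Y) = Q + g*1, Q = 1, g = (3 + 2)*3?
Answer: 16 + 3*I*sqrt(6) ≈ 16.0 + 7.3485*I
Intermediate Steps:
g = 15 (g = 5*3 = 15)
c(l, I) = sqrt(-47 + I)
m(Y) = 16 (m(Y) = 1 + 15*1 = 1 + 15 = 16)
c(89 - 1*98, A(-7)) + m(126) = sqrt(-47 - 7) + 16 = sqrt(-54) + 16 = 3*I*sqrt(6) + 16 = 16 + 3*I*sqrt(6)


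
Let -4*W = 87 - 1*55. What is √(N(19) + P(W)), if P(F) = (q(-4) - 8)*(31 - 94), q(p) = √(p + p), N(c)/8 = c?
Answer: √(656 - 126*I*√2) ≈ 25.843 - 3.4475*I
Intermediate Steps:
N(c) = 8*c
W = -8 (W = -(87 - 1*55)/4 = -(87 - 55)/4 = -¼*32 = -8)
q(p) = √2*√p (q(p) = √(2*p) = √2*√p)
P(F) = 504 - 126*I*√2 (P(F) = (√2*√(-4) - 8)*(31 - 94) = (√2*(2*I) - 8)*(-63) = (2*I*√2 - 8)*(-63) = (-8 + 2*I*√2)*(-63) = 504 - 126*I*√2)
√(N(19) + P(W)) = √(8*19 + (504 - 126*I*√2)) = √(152 + (504 - 126*I*√2)) = √(656 - 126*I*√2)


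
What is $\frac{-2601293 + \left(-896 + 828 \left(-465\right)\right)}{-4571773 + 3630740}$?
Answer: $\frac{2987209}{941033} \approx 3.1744$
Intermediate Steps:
$\frac{-2601293 + \left(-896 + 828 \left(-465\right)\right)}{-4571773 + 3630740} = \frac{-2601293 - 385916}{-941033} = \left(-2601293 - 385916\right) \left(- \frac{1}{941033}\right) = \left(-2987209\right) \left(- \frac{1}{941033}\right) = \frac{2987209}{941033}$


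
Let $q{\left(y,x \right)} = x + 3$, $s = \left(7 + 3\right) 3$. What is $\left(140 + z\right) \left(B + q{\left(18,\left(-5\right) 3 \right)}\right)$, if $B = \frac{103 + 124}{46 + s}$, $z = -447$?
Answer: $\frac{210295}{76} \approx 2767.0$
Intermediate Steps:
$s = 30$ ($s = 10 \cdot 3 = 30$)
$q{\left(y,x \right)} = 3 + x$
$B = \frac{227}{76}$ ($B = \frac{103 + 124}{46 + 30} = \frac{227}{76} \approx 2.9868$)
$\left(140 + z\right) \left(B + q{\left(18,\left(-5\right) 3 \right)}\right) = \left(140 - 447\right) \left(\frac{227}{76} + \left(3 - 15\right)\right) = - 307 \left(\frac{227}{76} + \left(3 - 15\right)\right) = - 307 \left(\frac{227}{76} - 12\right) = \left(-307\right) \left(- \frac{685}{76}\right) = \frac{210295}{76}$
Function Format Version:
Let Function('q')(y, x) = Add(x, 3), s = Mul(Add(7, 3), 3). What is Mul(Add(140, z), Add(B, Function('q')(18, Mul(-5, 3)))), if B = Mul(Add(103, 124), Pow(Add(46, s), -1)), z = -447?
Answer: Rational(210295, 76) ≈ 2767.0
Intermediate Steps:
s = 30 (s = Mul(10, 3) = 30)
Function('q')(y, x) = Add(3, x)
B = Rational(227, 76) (B = Mul(Add(103, 124), Pow(Add(46, 30), -1)) = Mul(227, Pow(76, -1)) = Mul(227, Rational(1, 76)) = Rational(227, 76) ≈ 2.9868)
Mul(Add(140, z), Add(B, Function('q')(18, Mul(-5, 3)))) = Mul(Add(140, -447), Add(Rational(227, 76), Add(3, Mul(-5, 3)))) = Mul(-307, Add(Rational(227, 76), Add(3, -15))) = Mul(-307, Add(Rational(227, 76), -12)) = Mul(-307, Rational(-685, 76)) = Rational(210295, 76)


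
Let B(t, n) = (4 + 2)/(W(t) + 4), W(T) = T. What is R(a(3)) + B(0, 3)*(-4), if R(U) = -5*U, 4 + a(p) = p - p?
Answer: 14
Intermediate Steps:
a(p) = -4 (a(p) = -4 + (p - p) = -4 + 0 = -4)
B(t, n) = 6/(4 + t) (B(t, n) = (4 + 2)/(t + 4) = 6/(4 + t))
R(a(3)) + B(0, 3)*(-4) = -5*(-4) + (6/(4 + 0))*(-4) = 20 + (6/4)*(-4) = 20 + (6*(1/4))*(-4) = 20 + (3/2)*(-4) = 20 - 6 = 14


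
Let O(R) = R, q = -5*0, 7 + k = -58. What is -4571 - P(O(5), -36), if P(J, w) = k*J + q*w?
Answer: -4246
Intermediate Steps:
k = -65 (k = -7 - 58 = -65)
q = 0
P(J, w) = -65*J (P(J, w) = -65*J + 0*w = -65*J + 0 = -65*J)
-4571 - P(O(5), -36) = -4571 - (-65)*5 = -4571 - 1*(-325) = -4571 + 325 = -4246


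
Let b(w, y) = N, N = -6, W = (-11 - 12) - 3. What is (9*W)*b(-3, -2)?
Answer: 1404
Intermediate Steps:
W = -26 (W = -23 - 3 = -26)
b(w, y) = -6
(9*W)*b(-3, -2) = (9*(-26))*(-6) = -234*(-6) = 1404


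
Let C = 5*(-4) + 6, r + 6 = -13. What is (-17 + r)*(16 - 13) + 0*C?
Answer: -108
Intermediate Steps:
r = -19 (r = -6 - 13 = -19)
C = -14 (C = -20 + 6 = -14)
(-17 + r)*(16 - 13) + 0*C = (-17 - 19)*(16 - 13) + 0*(-14) = -36*3 + 0 = -108 + 0 = -108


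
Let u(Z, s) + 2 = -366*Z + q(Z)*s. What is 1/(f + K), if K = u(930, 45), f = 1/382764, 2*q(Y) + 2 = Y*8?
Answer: -382764/66228506627 ≈ -5.7794e-6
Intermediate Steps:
q(Y) = -1 + 4*Y (q(Y) = -1 + (Y*8)/2 = -1 + (8*Y)/2 = -1 + 4*Y)
u(Z, s) = -2 - 366*Z + s*(-1 + 4*Z) (u(Z, s) = -2 + (-366*Z + (-1 + 4*Z)*s) = -2 + (-366*Z + s*(-1 + 4*Z)) = -2 - 366*Z + s*(-1 + 4*Z))
f = 1/382764 ≈ 2.6126e-6
K = -173027 (K = -2 - 366*930 + 45*(-1 + 4*930) = -2 - 340380 + 45*(-1 + 3720) = -2 - 340380 + 45*3719 = -2 - 340380 + 167355 = -173027)
1/(f + K) = 1/(1/382764 - 173027) = 1/(-66228506627/382764) = -382764/66228506627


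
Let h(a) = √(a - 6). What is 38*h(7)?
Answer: 38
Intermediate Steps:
h(a) = √(-6 + a)
38*h(7) = 38*√(-6 + 7) = 38*√1 = 38*1 = 38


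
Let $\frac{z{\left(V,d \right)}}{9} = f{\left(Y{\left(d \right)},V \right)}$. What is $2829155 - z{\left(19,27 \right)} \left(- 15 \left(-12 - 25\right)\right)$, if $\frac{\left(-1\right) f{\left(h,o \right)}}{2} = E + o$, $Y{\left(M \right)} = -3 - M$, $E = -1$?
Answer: $3008975$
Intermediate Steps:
$f{\left(h,o \right)} = 2 - 2 o$ ($f{\left(h,o \right)} = - 2 \left(-1 + o\right) = 2 - 2 o$)
$z{\left(V,d \right)} = 18 - 18 V$ ($z{\left(V,d \right)} = 9 \left(2 - 2 V\right) = 18 - 18 V$)
$2829155 - z{\left(19,27 \right)} \left(- 15 \left(-12 - 25\right)\right) = 2829155 - \left(18 - 342\right) \left(- 15 \left(-12 - 25\right)\right) = 2829155 - \left(18 - 342\right) \left(\left(-15\right) \left(-37\right)\right) = 2829155 - \left(-324\right) 555 = 2829155 - -179820 = 2829155 + 179820 = 3008975$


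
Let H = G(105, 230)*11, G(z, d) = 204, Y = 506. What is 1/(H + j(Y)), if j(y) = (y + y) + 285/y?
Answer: 506/1647821 ≈ 0.00030707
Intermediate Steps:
H = 2244 (H = 204*11 = 2244)
j(y) = 2*y + 285/y
1/(H + j(Y)) = 1/(2244 + (2*506 + 285/506)) = 1/(2244 + (1012 + 285*(1/506))) = 1/(2244 + (1012 + 285/506)) = 1/(2244 + 512357/506) = 1/(1647821/506) = 506/1647821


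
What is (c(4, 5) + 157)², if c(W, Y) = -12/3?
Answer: 23409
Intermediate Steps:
c(W, Y) = -4 (c(W, Y) = -12*⅓ = -4)
(c(4, 5) + 157)² = (-4 + 157)² = 153² = 23409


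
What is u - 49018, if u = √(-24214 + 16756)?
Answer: -49018 + I*√7458 ≈ -49018.0 + 86.36*I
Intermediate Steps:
u = I*√7458 (u = √(-7458) = I*√7458 ≈ 86.36*I)
u - 49018 = I*√7458 - 49018 = -49018 + I*√7458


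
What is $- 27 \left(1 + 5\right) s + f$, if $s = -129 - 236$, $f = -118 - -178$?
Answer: $59190$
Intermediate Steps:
$f = 60$ ($f = -118 + 178 = 60$)
$s = -365$ ($s = -129 - 236 = -365$)
$- 27 \left(1 + 5\right) s + f = - 27 \left(1 + 5\right) \left(-365\right) + 60 = \left(-27\right) 6 \left(-365\right) + 60 = \left(-162\right) \left(-365\right) + 60 = 59130 + 60 = 59190$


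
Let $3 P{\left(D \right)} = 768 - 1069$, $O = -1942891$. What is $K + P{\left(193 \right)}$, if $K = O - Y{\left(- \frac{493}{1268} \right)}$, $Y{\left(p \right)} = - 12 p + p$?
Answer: $- \frac{7391155301}{3804} \approx -1.943 \cdot 10^{6}$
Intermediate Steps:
$Y{\left(p \right)} = - 11 p$
$P{\left(D \right)} = - \frac{301}{3}$ ($P{\left(D \right)} = \frac{768 - 1069}{3} = \frac{1}{3} \left(-301\right) = - \frac{301}{3}$)
$K = - \frac{2463591211}{1268}$ ($K = -1942891 - - 11 \left(- \frac{493}{1268}\right) = -1942891 - - 11 \left(\left(-493\right) \frac{1}{1268}\right) = -1942891 - \left(-11\right) \left(- \frac{493}{1268}\right) = -1942891 - \frac{5423}{1268} = - \frac{2463591211}{1268} \approx -1.9429 \cdot 10^{6}$)
$K + P{\left(193 \right)} = - \frac{2463591211}{1268} - \frac{301}{3} = - \frac{7391155301}{3804}$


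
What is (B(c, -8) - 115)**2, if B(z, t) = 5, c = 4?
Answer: 12100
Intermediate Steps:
(B(c, -8) - 115)**2 = (5 - 115)**2 = (-110)**2 = 12100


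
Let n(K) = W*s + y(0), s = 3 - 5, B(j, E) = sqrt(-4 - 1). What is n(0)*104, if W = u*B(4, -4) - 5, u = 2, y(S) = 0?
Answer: 1040 - 416*I*sqrt(5) ≈ 1040.0 - 930.2*I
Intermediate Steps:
B(j, E) = I*sqrt(5) (B(j, E) = sqrt(-5) = I*sqrt(5))
s = -2
W = -5 + 2*I*sqrt(5) (W = 2*(I*sqrt(5)) - 5 = 2*I*sqrt(5) - 5 = -5 + 2*I*sqrt(5) ≈ -5.0 + 4.4721*I)
n(K) = 10 - 4*I*sqrt(5) (n(K) = (-5 + 2*I*sqrt(5))*(-2) + 0 = (10 - 4*I*sqrt(5)) + 0 = 10 - 4*I*sqrt(5))
n(0)*104 = (10 - 4*I*sqrt(5))*104 = 1040 - 416*I*sqrt(5)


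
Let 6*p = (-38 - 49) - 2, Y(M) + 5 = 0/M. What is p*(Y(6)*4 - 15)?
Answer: 3115/6 ≈ 519.17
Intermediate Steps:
Y(M) = -5 (Y(M) = -5 + 0/M = -5 + 0 = -5)
p = -89/6 (p = ((-38 - 49) - 2)/6 = (-87 - 2)/6 = (1/6)*(-89) = -89/6 ≈ -14.833)
p*(Y(6)*4 - 15) = -89*(-5*4 - 15)/6 = -89*(-20 - 15)/6 = -89/6*(-35) = 3115/6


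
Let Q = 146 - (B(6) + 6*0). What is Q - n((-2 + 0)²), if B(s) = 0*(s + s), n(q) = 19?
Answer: 127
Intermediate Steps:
B(s) = 0 (B(s) = 0*(2*s) = 0)
Q = 146 (Q = 146 - (0 + 6*0) = 146 - (0 + 0) = 146 - 1*0 = 146 + 0 = 146)
Q - n((-2 + 0)²) = 146 - 1*19 = 146 - 19 = 127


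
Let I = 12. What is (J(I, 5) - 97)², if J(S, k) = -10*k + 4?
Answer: 20449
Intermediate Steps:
J(S, k) = 4 - 10*k
(J(I, 5) - 97)² = ((4 - 10*5) - 97)² = ((4 - 50) - 97)² = (-46 - 97)² = (-143)² = 20449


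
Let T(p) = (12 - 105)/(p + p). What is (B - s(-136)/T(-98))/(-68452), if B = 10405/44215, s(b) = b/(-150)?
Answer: 103344529/4222114226100 ≈ 2.4477e-5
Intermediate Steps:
s(b) = -b/150 (s(b) = b*(-1/150) = -b/150)
T(p) = -93/(2*p) (T(p) = -93*1/(2*p) = -93/(2*p))
B = 2081/8843 (B = 10405*(1/44215) = 2081/8843 ≈ 0.23533)
(B - s(-136)/T(-98))/(-68452) = (2081/8843 - (-1/150*(-136))/((-93/2/(-98))))/(-68452) = (2081/8843 - 68/(75*((-93/2*(-1/98)))))*(-1/68452) = (2081/8843 - 68/(75*93/196))*(-1/68452) = (2081/8843 - 68*196/(75*93))*(-1/68452) = (2081/8843 - 1*13328/6975)*(-1/68452) = (2081/8843 - 13328/6975)*(-1/68452) = -103344529/61679925*(-1/68452) = 103344529/4222114226100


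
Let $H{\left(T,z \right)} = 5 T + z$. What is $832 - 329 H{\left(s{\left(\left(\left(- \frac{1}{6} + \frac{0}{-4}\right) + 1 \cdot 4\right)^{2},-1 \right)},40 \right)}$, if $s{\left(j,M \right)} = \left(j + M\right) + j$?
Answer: $- \frac{1062499}{18} \approx -59028.0$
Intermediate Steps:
$s{\left(j,M \right)} = M + 2 j$ ($s{\left(j,M \right)} = \left(M + j\right) + j = M + 2 j$)
$H{\left(T,z \right)} = z + 5 T$
$832 - 329 H{\left(s{\left(\left(\left(- \frac{1}{6} + \frac{0}{-4}\right) + 1 \cdot 4\right)^{2},-1 \right)},40 \right)} = 832 - 329 \left(40 + 5 \left(-1 + 2 \left(\left(- \frac{1}{6} + \frac{0}{-4}\right) + 1 \cdot 4\right)^{2}\right)\right) = 832 - 329 \left(40 + 5 \left(-1 + 2 \left(\left(\left(-1\right) \frac{1}{6} + 0 \left(- \frac{1}{4}\right)\right) + 4\right)^{2}\right)\right) = 832 - 329 \left(40 + 5 \left(-1 + 2 \left(\left(- \frac{1}{6} + 0\right) + 4\right)^{2}\right)\right) = 832 - 329 \left(40 + 5 \left(-1 + 2 \left(- \frac{1}{6} + 4\right)^{2}\right)\right) = 832 - 329 \left(40 + 5 \left(-1 + 2 \left(\frac{23}{6}\right)^{2}\right)\right) = 832 - 329 \left(40 + 5 \left(-1 + 2 \cdot \frac{529}{36}\right)\right) = 832 - 329 \left(40 + 5 \left(-1 + \frac{529}{18}\right)\right) = 832 - 329 \left(40 + 5 \cdot \frac{511}{18}\right) = 832 - 329 \left(40 + \frac{2555}{18}\right) = 832 - \frac{1077475}{18} = - \frac{1062499}{18}$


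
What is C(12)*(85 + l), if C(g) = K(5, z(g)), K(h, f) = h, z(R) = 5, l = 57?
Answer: 710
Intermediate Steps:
C(g) = 5
C(12)*(85 + l) = 5*(85 + 57) = 5*142 = 710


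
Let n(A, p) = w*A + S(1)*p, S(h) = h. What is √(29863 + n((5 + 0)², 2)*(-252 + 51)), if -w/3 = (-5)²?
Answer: 8*√6349 ≈ 637.45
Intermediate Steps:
w = -75 (w = -3*(-5)² = -3*25 = -75)
n(A, p) = p - 75*A (n(A, p) = -75*A + 1*p = -75*A + p = p - 75*A)
√(29863 + n((5 + 0)², 2)*(-252 + 51)) = √(29863 + (2 - 75*(5 + 0)²)*(-252 + 51)) = √(29863 + (2 - 75*5²)*(-201)) = √(29863 + (2 - 75*25)*(-201)) = √(29863 + (2 - 1875)*(-201)) = √(29863 - 1873*(-201)) = √(29863 + 376473) = √406336 = 8*√6349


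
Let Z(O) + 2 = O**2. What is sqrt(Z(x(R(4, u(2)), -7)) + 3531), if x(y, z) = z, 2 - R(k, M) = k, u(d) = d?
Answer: sqrt(3578) ≈ 59.816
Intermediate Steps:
R(k, M) = 2 - k
Z(O) = -2 + O**2
sqrt(Z(x(R(4, u(2)), -7)) + 3531) = sqrt((-2 + (-7)**2) + 3531) = sqrt((-2 + 49) + 3531) = sqrt(47 + 3531) = sqrt(3578)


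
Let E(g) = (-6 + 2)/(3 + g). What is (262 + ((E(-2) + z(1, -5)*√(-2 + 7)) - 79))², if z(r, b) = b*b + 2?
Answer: 35686 + 9666*√5 ≈ 57300.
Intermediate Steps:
z(r, b) = 2 + b² (z(r, b) = b² + 2 = 2 + b²)
E(g) = -4/(3 + g)
(262 + ((E(-2) + z(1, -5)*√(-2 + 7)) - 79))² = (262 + ((-4/(3 - 2) + (2 + (-5)²)*√(-2 + 7)) - 79))² = (262 + ((-4/1 + (2 + 25)*√5) - 79))² = (262 + ((-4*1 + 27*√5) - 79))² = (262 + ((-4 + 27*√5) - 79))² = (262 + (-83 + 27*√5))² = (179 + 27*√5)²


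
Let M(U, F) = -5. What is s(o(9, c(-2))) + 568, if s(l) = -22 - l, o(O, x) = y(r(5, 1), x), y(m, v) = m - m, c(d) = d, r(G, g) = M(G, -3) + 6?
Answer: 546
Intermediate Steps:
r(G, g) = 1 (r(G, g) = -5 + 6 = 1)
y(m, v) = 0
o(O, x) = 0
s(o(9, c(-2))) + 568 = (-22 - 1*0) + 568 = (-22 + 0) + 568 = -22 + 568 = 546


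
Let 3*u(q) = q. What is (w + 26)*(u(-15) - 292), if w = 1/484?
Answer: -339795/44 ≈ -7722.6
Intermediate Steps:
w = 1/484 ≈ 0.0020661
u(q) = q/3
(w + 26)*(u(-15) - 292) = (1/484 + 26)*((⅓)*(-15) - 292) = 12585*(-5 - 292)/484 = (12585/484)*(-297) = -339795/44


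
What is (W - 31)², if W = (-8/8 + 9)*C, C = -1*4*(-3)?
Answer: 4225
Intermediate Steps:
C = 12 (C = -4*(-3) = 12)
W = 96 (W = (-8/8 + 9)*12 = (-8*⅛ + 9)*12 = (-1 + 9)*12 = 8*12 = 96)
(W - 31)² = (96 - 31)² = 65² = 4225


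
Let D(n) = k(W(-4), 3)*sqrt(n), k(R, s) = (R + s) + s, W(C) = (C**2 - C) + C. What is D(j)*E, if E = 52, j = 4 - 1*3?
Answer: 1144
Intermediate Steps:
j = 1 (j = 4 - 3 = 1)
W(C) = C**2
k(R, s) = R + 2*s
D(n) = 22*sqrt(n) (D(n) = ((-4)**2 + 2*3)*sqrt(n) = (16 + 6)*sqrt(n) = 22*sqrt(n))
D(j)*E = (22*sqrt(1))*52 = (22*1)*52 = 22*52 = 1144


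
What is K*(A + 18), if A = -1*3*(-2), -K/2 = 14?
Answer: -672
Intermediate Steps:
K = -28 (K = -2*14 = -28)
A = 6 (A = -3*(-2) = 6)
K*(A + 18) = -28*(6 + 18) = -28*24 = -672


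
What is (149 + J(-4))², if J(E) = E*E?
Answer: 27225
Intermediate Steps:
J(E) = E²
(149 + J(-4))² = (149 + (-4)²)² = (149 + 16)² = 165² = 27225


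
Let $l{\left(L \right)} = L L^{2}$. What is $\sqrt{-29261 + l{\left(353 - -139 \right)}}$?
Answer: $7 \sqrt{2429923} \approx 10912.0$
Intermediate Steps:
$l{\left(L \right)} = L^{3}$
$\sqrt{-29261 + l{\left(353 - -139 \right)}} = \sqrt{-29261 + \left(353 - -139\right)^{3}} = \sqrt{-29261 + \left(353 + 139\right)^{3}} = \sqrt{-29261 + 492^{3}} = \sqrt{-29261 + 119095488} = \sqrt{119066227} = 7 \sqrt{2429923}$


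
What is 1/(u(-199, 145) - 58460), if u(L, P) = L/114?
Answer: -114/6664639 ≈ -1.7105e-5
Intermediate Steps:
u(L, P) = L/114 (u(L, P) = L*(1/114) = L/114)
1/(u(-199, 145) - 58460) = 1/((1/114)*(-199) - 58460) = 1/(-199/114 - 58460) = 1/(-6664639/114) = -114/6664639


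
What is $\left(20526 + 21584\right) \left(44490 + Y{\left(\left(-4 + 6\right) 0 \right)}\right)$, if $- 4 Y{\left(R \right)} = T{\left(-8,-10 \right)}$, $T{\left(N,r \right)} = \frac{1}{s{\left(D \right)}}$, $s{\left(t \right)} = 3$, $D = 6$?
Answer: $\frac{11240822345}{6} \approx 1.8735 \cdot 10^{9}$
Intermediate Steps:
$T{\left(N,r \right)} = \frac{1}{3}$
$Y{\left(R \right)} = - \frac{1}{12}$ ($Y{\left(R \right)} = \left(- \frac{1}{4}\right) \frac{1}{3} = - \frac{1}{12}$)
$\left(20526 + 21584\right) \left(44490 + Y{\left(\left(-4 + 6\right) 0 \right)}\right) = \left(20526 + 21584\right) \left(44490 - \frac{1}{12}\right) = 42110 \cdot \frac{533879}{12} = \frac{11240822345}{6}$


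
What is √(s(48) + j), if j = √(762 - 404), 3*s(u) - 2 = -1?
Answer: √(3 + 9*√358)/3 ≈ 4.3880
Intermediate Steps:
s(u) = ⅓ (s(u) = ⅔ + (⅓)*(-1) = ⅔ - ⅓ = ⅓)
j = √358 ≈ 18.921
√(s(48) + j) = √(⅓ + √358)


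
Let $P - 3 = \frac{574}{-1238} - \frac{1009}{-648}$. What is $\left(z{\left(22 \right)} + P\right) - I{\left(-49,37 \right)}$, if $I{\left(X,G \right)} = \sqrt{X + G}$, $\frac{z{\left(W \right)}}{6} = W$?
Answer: $\frac{54588715}{401112} - 2 i \sqrt{3} \approx 136.09 - 3.4641 i$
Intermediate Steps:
$z{\left(W \right)} = 6 W$
$I{\left(X,G \right)} = \sqrt{G + X}$
$P = \frac{1641931}{401112}$ ($P = 3 + \left(\frac{574}{-1238} - \frac{1009}{-648}\right) = 3 + \left(574 \left(- \frac{1}{1238}\right) - - \frac{1009}{648}\right) = 3 + \left(- \frac{287}{619} + \frac{1009}{648}\right) = 3 + \frac{438595}{401112} = \frac{1641931}{401112} \approx 4.0934$)
$\left(z{\left(22 \right)} + P\right) - I{\left(-49,37 \right)} = \left(6 \cdot 22 + \frac{1641931}{401112}\right) - \sqrt{37 - 49} = \left(132 + \frac{1641931}{401112}\right) - \sqrt{-12} = \frac{54588715}{401112} - 2 i \sqrt{3}$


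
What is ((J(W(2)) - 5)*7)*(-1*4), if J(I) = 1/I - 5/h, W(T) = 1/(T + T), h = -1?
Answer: -112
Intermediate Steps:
W(T) = 1/(2*T)
J(I) = 5 + 1/I (J(I) = 1/I - 5/(-1) = 1/I - 5*(-1) = 1/I + 5 = 5 + 1/I)
((J(W(2)) - 5)*7)*(-1*4) = (((5 + 1/((½)/2)) - 5)*7)*(-1*4) = (((5 + 1/((½)*(½))) - 5)*7)*(-4) = (((5 + 1/(¼)) - 5)*7)*(-4) = (((5 + 4) - 5)*7)*(-4) = ((9 - 5)*7)*(-4) = (4*7)*(-4) = 28*(-4) = -112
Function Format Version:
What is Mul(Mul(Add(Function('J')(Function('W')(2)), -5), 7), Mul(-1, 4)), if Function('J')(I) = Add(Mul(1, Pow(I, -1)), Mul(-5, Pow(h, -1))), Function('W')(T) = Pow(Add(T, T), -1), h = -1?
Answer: -112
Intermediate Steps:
Function('W')(T) = Mul(Rational(1, 2), Pow(T, -1)) (Function('W')(T) = Pow(Mul(2, T), -1) = Mul(Rational(1, 2), Pow(T, -1)))
Function('J')(I) = Add(5, Pow(I, -1)) (Function('J')(I) = Add(Mul(1, Pow(I, -1)), Mul(-5, Pow(-1, -1))) = Add(Pow(I, -1), Mul(-5, -1)) = Add(Pow(I, -1), 5) = Add(5, Pow(I, -1)))
Mul(Mul(Add(Function('J')(Function('W')(2)), -5), 7), Mul(-1, 4)) = Mul(Mul(Add(Add(5, Pow(Mul(Rational(1, 2), Pow(2, -1)), -1)), -5), 7), Mul(-1, 4)) = Mul(Mul(Add(Add(5, Pow(Mul(Rational(1, 2), Rational(1, 2)), -1)), -5), 7), -4) = Mul(Mul(Add(Add(5, Pow(Rational(1, 4), -1)), -5), 7), -4) = Mul(Mul(Add(Add(5, 4), -5), 7), -4) = Mul(Mul(Add(9, -5), 7), -4) = Mul(Mul(4, 7), -4) = Mul(28, -4) = -112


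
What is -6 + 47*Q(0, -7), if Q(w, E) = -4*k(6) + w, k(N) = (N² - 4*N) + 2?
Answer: -2638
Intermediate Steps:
k(N) = 2 + N² - 4*N
Q(w, E) = -56 + w (Q(w, E) = -4*(2 + 6² - 4*6) + w = -4*(2 + 36 - 24) + w = -4*14 + w = -56 + w)
-6 + 47*Q(0, -7) = -6 + 47*(-56 + 0) = -6 + 47*(-56) = -6 - 2632 = -2638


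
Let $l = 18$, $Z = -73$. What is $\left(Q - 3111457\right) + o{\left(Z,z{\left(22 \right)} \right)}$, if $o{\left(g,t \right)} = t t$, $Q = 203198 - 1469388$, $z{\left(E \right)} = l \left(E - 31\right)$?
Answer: $-4351403$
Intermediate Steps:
$z{\left(E \right)} = -558 + 18 E$ ($z{\left(E \right)} = 18 \left(E - 31\right) = 18 \left(-31 + E\right) = -558 + 18 E$)
$Q = -1266190$ ($Q = 203198 - 1469388 = -1266190$)
$o{\left(g,t \right)} = t^{2}$
$\left(Q - 3111457\right) + o{\left(Z,z{\left(22 \right)} \right)} = \left(-1266190 - 3111457\right) + \left(-558 + 18 \cdot 22\right)^{2} = -4377647 + \left(-558 + 396\right)^{2} = -4377647 + \left(-162\right)^{2} = -4377647 + 26244 = -4351403$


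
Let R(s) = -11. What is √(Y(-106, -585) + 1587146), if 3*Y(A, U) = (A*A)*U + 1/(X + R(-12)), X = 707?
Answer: I*√73131556838/348 ≈ 777.09*I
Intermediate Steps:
Y(A, U) = 1/2088 + U*A²/3 (Y(A, U) = ((A*A)*U + 1/(707 - 11))/3 = (A²*U + 1/696)/3 = (U*A² + 1/696)/3 = (1/696 + U*A²)/3 = 1/2088 + U*A²/3)
√(Y(-106, -585) + 1587146) = √((1/2088 + (⅓)*(-585)*(-106)²) + 1587146) = √((1/2088 + (⅓)*(-585)*11236) + 1587146) = √((1/2088 - 2191020) + 1587146) = √(-4574849759/2088 + 1587146) = √(-1260888911/2088) = I*√73131556838/348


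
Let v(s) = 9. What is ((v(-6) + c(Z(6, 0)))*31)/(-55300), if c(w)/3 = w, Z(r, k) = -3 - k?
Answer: 0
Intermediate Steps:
c(w) = 3*w
((v(-6) + c(Z(6, 0)))*31)/(-55300) = ((9 + 3*(-3 - 1*0))*31)/(-55300) = ((9 + 3*(-3 + 0))*31)*(-1/55300) = ((9 + 3*(-3))*31)*(-1/55300) = ((9 - 9)*31)*(-1/55300) = (0*31)*(-1/55300) = 0*(-1/55300) = 0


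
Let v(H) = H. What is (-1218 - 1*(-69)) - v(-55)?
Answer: -1094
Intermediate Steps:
(-1218 - 1*(-69)) - v(-55) = (-1218 - 1*(-69)) - 1*(-55) = (-1218 + 69) + 55 = -1149 + 55 = -1094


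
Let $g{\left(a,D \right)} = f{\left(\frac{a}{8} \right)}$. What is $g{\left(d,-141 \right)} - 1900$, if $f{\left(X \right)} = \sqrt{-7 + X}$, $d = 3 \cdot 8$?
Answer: $-1900 + 2 i \approx -1900.0 + 2.0 i$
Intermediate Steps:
$d = 24$
$g{\left(a,D \right)} = \sqrt{-7 + \frac{a}{8}}$
$g{\left(d,-141 \right)} - 1900 = \frac{\sqrt{-112 + 2 \cdot 24}}{4} - 1900 = \frac{\sqrt{-112 + 48}}{4} - 1900 = \frac{\sqrt{-64}}{4} - 1900 = \frac{8 i}{4} - 1900 = 2 i - 1900 = -1900 + 2 i$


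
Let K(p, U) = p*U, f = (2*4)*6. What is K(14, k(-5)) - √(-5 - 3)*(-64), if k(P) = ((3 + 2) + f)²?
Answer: 39326 + 128*I*√2 ≈ 39326.0 + 181.02*I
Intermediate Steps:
f = 48 (f = 8*6 = 48)
k(P) = 2809 (k(P) = ((3 + 2) + 48)² = (5 + 48)² = 53² = 2809)
K(p, U) = U*p
K(14, k(-5)) - √(-5 - 3)*(-64) = 2809*14 - √(-5 - 3)*(-64) = 39326 - √(-8)*(-64) = 39326 - 2*I*√2*(-64) = 39326 - (-128)*I*√2 = 39326 + 128*I*√2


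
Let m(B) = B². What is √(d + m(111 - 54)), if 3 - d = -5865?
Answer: 3*√1013 ≈ 95.483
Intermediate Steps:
d = 5868 (d = 3 - 1*(-5865) = 3 + 5865 = 5868)
√(d + m(111 - 54)) = √(5868 + (111 - 54)²) = √(5868 + 57²) = √(5868 + 3249) = √9117 = 3*√1013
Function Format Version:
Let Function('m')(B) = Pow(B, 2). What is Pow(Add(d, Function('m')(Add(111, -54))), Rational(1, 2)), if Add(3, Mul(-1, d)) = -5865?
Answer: Mul(3, Pow(1013, Rational(1, 2))) ≈ 95.483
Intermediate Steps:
d = 5868 (d = Add(3, Mul(-1, -5865)) = Add(3, 5865) = 5868)
Pow(Add(d, Function('m')(Add(111, -54))), Rational(1, 2)) = Pow(Add(5868, Pow(Add(111, -54), 2)), Rational(1, 2)) = Pow(Add(5868, Pow(57, 2)), Rational(1, 2)) = Pow(Add(5868, 3249), Rational(1, 2)) = Pow(9117, Rational(1, 2)) = Mul(3, Pow(1013, Rational(1, 2)))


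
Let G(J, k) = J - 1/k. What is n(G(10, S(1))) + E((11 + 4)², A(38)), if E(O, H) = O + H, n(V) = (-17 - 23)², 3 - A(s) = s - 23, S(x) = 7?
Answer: 1813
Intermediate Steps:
A(s) = 26 - s (A(s) = 3 - (s - 23) = 3 - (-23 + s) = 3 + (23 - s) = 26 - s)
n(V) = 1600 (n(V) = (-40)² = 1600)
E(O, H) = H + O
n(G(10, S(1))) + E((11 + 4)², A(38)) = 1600 + ((26 - 1*38) + (11 + 4)²) = 1600 + ((26 - 38) + 15²) = 1600 + (-12 + 225) = 1600 + 213 = 1813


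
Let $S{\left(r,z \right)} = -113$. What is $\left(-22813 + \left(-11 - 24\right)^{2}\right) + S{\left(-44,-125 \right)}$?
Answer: $-21701$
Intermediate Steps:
$\left(-22813 + \left(-11 - 24\right)^{2}\right) + S{\left(-44,-125 \right)} = \left(-22813 + \left(-11 - 24\right)^{2}\right) - 113 = \left(-22813 + \left(-35\right)^{2}\right) - 113 = \left(-22813 + 1225\right) - 113 = -21588 - 113 = -21701$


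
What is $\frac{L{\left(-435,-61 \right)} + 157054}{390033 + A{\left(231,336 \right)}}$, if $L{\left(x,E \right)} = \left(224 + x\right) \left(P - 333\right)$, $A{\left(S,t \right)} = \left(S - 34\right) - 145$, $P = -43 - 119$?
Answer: $\frac{261499}{390085} \approx 0.67036$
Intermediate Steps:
$P = -162$
$A{\left(S,t \right)} = -179 + S$ ($A{\left(S,t \right)} = \left(-34 + S\right) - 145 = -179 + S$)
$L{\left(x,E \right)} = -110880 - 495 x$ ($L{\left(x,E \right)} = \left(224 + x\right) \left(-162 - 333\right) = \left(224 + x\right) \left(-495\right) = -110880 - 495 x$)
$\frac{L{\left(-435,-61 \right)} + 157054}{390033 + A{\left(231,336 \right)}} = \frac{\left(-110880 - -215325\right) + 157054}{390033 + \left(-179 + 231\right)} = \frac{\left(-110880 + 215325\right) + 157054}{390033 + 52} = \frac{104445 + 157054}{390085} = 261499 \cdot \frac{1}{390085} = \frac{261499}{390085}$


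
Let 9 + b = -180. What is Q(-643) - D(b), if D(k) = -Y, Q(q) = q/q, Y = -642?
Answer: -641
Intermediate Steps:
b = -189 (b = -9 - 180 = -189)
Q(q) = 1
D(k) = 642 (D(k) = -1*(-642) = 642)
Q(-643) - D(b) = 1 - 1*642 = 1 - 642 = -641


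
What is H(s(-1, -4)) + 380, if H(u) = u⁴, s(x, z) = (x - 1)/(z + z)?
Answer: 97281/256 ≈ 380.00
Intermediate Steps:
s(x, z) = (-1 + x)/(2*z) (s(x, z) = (-1 + x)/((2*z)) = (-1 + x)*(1/(2*z)) = (-1 + x)/(2*z))
H(s(-1, -4)) + 380 = ((½)*(-1 - 1)/(-4))⁴ + 380 = ((½)*(-¼)*(-2))⁴ + 380 = (¼)⁴ + 380 = 1/256 + 380 = 97281/256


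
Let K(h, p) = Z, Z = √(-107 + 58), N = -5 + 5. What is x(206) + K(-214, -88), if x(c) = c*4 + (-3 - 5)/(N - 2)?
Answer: 828 + 7*I ≈ 828.0 + 7.0*I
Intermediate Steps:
N = 0
Z = 7*I (Z = √(-49) = 7*I ≈ 7.0*I)
K(h, p) = 7*I
x(c) = 4 + 4*c (x(c) = c*4 + (-3 - 5)/(0 - 2) = 4*c - 8/(-2) = 4*c - 8*(-½) = 4*c + 4 = 4 + 4*c)
x(206) + K(-214, -88) = (4 + 4*206) + 7*I = (4 + 824) + 7*I = 828 + 7*I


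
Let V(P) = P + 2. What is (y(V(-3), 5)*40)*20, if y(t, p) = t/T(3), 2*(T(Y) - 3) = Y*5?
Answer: -1600/21 ≈ -76.190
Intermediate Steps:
T(Y) = 3 + 5*Y/2 (T(Y) = 3 + (Y*5)/2 = 3 + (5*Y)/2 = 3 + 5*Y/2)
V(P) = 2 + P
y(t, p) = 2*t/21 (y(t, p) = t/(3 + (5/2)*3) = t/(3 + 15/2) = t/(21/2) = t*(2/21) = 2*t/21)
(y(V(-3), 5)*40)*20 = ((2*(2 - 3)/21)*40)*20 = (((2/21)*(-1))*40)*20 = -2/21*40*20 = -80/21*20 = -1600/21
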